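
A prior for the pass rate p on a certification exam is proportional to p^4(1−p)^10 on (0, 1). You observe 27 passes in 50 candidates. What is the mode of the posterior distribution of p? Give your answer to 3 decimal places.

p̂_MAP = 0.484

The prior density ∝ p^4(1−p)^10 is the kernel of Beta(5, 11).
Data: 27 successes in 50 trials. The binomial likelihood contributes p^27(1−p)^23, so the posterior is Beta(5+27, 11+23) = Beta(32, 34).
For Beta(a, b) with a, b > 1 the mode is (a−1)/(a+b−2) = 31/64 ≈ 0.484.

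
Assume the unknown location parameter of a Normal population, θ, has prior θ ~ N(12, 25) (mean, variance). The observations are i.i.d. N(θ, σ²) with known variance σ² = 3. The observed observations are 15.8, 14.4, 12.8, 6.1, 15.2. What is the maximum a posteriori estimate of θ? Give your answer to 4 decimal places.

n = 5; x̄ = (15.8 + 14.4 + 12.8 + 6.1 + 15.2)/5 = 64.3/5 = 12.86.
For a Normal prior and Normal likelihood with known variance, the posterior is Normal; its mode equals its mean, the precision-weighted average.
Prior precision 1/σ₀² = 1/25 = 0.04; data precision n/σ² = 5/3.
θ̂ = (0.04·12 + (5/3)·12.86) / (0.04 + 5/3) = (3287/150)/(128/75) = 12.83984375 ≈ 12.8398.

θ̂_MAP = 12.8398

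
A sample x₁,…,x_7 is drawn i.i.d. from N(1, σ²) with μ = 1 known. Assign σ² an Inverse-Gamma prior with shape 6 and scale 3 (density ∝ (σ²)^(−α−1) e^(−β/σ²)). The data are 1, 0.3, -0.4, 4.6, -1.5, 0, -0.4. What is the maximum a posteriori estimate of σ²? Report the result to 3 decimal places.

Sum of squared deviations about the known mean: SS = (1−1)² + (0.3−1)² + (-0.4−1)² + (4.6−1)² + (-1.5−1)² + (0−1)² + (-0.4−1)² = 24.62.
The Normal likelihood contributes (σ²)^(−n/2) exp(−SS/(2σ²)), so the posterior is Inverse-Gamma(α + n/2, β + SS/2) = Inverse-Gamma(9.5, 15.31).
The mode of Inverse-Gamma(a, b) is b/(a+1) = 15.31/10.5 ≈ 1.458.

σ̂²_MAP = 1.458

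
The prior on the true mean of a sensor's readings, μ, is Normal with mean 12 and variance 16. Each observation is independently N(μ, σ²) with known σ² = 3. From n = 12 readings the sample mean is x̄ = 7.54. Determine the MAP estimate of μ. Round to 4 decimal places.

n = 12, x̄ = 7.54.
For a Normal prior and Normal likelihood with known variance, the posterior is Normal; its mode equals its mean, the precision-weighted average.
Prior precision 1/σ₀² = 1/16 = 0.0625; data precision n/σ² = 12/3 = 4.
μ̂ = (0.0625·12 + 4·7.54) / (0.0625 + 4) = 30.91/4.0625 = 12364/1625 ≈ 7.6086.

μ̂_MAP = 7.6086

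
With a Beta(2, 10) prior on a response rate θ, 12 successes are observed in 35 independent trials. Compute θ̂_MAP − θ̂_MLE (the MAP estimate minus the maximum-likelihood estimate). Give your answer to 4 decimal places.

Posterior is Beta(14, 33); MAP = (14−1)/(47−2) = 13/45 ≈ 0.28889.
MLE ignores the prior: θ̂_MLE = k/n = 12/35 ≈ 0.34286.
Difference = 13/45 − 12/35 = -17/315 ≈ -0.0540.

MAP − MLE = -0.0540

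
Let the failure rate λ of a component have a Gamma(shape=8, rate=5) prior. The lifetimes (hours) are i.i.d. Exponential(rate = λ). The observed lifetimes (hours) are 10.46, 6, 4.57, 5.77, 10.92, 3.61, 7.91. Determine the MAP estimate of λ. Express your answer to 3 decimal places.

The Exponential(rate=λ) likelihood is ∝ λ^n e^(−λΣtᵢ). Here n = 7 and Σtᵢ = 10.46 + 6 + 4.57 + 5.77 + 10.92 + 3.61 + 7.91 = 49.24.
Posterior ∝ λ^7e^(−5λ) · λ^7e^(−49.24λ) = λ^14e^(−54.24λ), i.e. Gamma(15, 54.24).
Mode = (a−1)/b = 14/54.24 ≈ 0.258.

λ̂_MAP = 0.258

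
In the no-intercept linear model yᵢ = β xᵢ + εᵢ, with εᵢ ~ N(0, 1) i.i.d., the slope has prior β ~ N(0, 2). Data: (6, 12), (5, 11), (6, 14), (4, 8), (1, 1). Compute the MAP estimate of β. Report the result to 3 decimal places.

log p(β | y) = −Σ(yᵢ − βxᵢ)²/(2·1) − β²/(2·2) + const.
Setting the derivative to zero: Σxᵢ(yᵢ − βxᵢ)/1 − β/2 = 0, so β = Σxᵢyᵢ / (Σxᵢ² + σ²/τ²).
Σxᵢyᵢ = 6·12 + 5·11 + 6·14 + 4·8 + 1·1 = 244; Σxᵢ² = 114; σ²/τ² = 0.5.
β̂_MAP = 244 / (114 + 0.5) = 244/114.5 ≈ 2.131.

β̂_MAP = 2.131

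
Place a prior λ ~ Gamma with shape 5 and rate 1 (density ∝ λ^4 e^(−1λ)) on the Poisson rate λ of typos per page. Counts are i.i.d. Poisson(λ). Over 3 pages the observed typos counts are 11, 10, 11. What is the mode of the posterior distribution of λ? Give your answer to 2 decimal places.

Σxᵢ = 11+10+11 = 32, with n = 3.
Posterior ∝ λ^4e^(−1λ) · λ^32e^(−3λ) = λ^36e^(−4λ), i.e. Gamma(shape=37, rate=4).
The mode of a Gamma(a, b) with a ≥ 1 (shape–rate) is (a−1)/b = 36/4 ≈ 9.00.

λ̂_MAP = 9.00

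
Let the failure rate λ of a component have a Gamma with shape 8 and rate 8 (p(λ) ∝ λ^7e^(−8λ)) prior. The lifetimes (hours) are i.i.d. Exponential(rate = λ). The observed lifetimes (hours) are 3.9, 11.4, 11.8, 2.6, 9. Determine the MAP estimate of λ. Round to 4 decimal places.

λ̂_MAP = 0.2570

The Exponential(rate=λ) likelihood is ∝ λ^n e^(−λΣtᵢ). Here n = 5 and Σtᵢ = 3.9 + 11.4 + 11.8 + 2.6 + 9 = 38.7.
Posterior ∝ λ^7e^(−8λ) · λ^5e^(−38.7λ) = λ^12e^(−46.7λ), i.e. Gamma(13, 46.7).
Mode = (a−1)/b = 12/46.7 ≈ 0.2570.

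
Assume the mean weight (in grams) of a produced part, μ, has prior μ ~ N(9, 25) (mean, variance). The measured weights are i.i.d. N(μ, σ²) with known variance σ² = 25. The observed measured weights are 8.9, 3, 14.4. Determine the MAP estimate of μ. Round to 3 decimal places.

n = 3; x̄ = (8.9 + 3 + 14.4)/3 = 26.3/3 = 263/30 ≈ 8.7667.
For a Normal prior and Normal likelihood with known variance, the posterior is Normal; its mode equals its mean, the precision-weighted average.
Prior precision 1/σ₀² = 1/25 = 0.04; data precision n/σ² = 3/25 = 0.12.
μ̂ = (0.04·9 + 0.12·(263/30)) / (0.04 + 0.12) = 1.412/0.16 = 8.825.

μ̂_MAP = 8.825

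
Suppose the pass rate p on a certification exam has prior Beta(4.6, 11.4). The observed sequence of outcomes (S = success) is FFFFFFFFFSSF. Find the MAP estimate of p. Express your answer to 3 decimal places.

p̂_MAP = 0.215

Prior: Beta(4.6, 11.4).
Data: 2 successes in 12 trials (from the sequence). The binomial likelihood contributes p^2(1−p)^10, so the posterior is Beta(4.6+2, 11.4+10) = Beta(6.6, 21.4).
For Beta(a, b) with a, b > 1 the mode is (a−1)/(a+b−2) = 5.6/26 ≈ 0.215.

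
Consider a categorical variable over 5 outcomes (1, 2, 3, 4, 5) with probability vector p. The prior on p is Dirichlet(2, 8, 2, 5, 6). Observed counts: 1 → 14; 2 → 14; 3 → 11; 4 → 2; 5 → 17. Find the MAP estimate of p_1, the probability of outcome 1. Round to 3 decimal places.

MAP estimate: 0.197

The posterior is Dirichlet(αᵢ + nᵢ) = Dirichlet(16, 22, 13, 7, 23).
For a Dirichlet(a₁,…,a_K) with all aᵢ > 1, the mode has j-th component (aⱼ − 1)/(Σaᵢ − K).
Here Σaᵢ = 81 and K = 5, so p_1 = (16 − 1)/(81 − 5) = 15/76 ≈ 0.197.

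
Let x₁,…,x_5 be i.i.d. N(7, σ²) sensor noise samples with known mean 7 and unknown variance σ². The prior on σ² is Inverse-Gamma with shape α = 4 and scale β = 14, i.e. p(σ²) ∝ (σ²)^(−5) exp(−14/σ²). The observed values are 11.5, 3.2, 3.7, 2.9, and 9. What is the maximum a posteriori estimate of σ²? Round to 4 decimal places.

σ̂²_MAP = 6.2927

Sum of squared deviations about the known mean: SS = (11.5−7)² + (3.2−7)² + (3.7−7)² + (2.9−7)² + (9−7)² = 66.39.
The Normal likelihood contributes (σ²)^(−n/2) exp(−SS/(2σ²)), so the posterior is Inverse-Gamma(α + n/2, β + SS/2) = Inverse-Gamma(6.5, 47.195).
The mode of Inverse-Gamma(a, b) is b/(a+1) = 47.195/7.5 ≈ 6.2927.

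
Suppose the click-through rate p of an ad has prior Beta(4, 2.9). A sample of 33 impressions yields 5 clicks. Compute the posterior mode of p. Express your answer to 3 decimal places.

p̂_MAP = 0.211

Prior: Beta(4, 2.9).
Data: 5 successes in 33 trials. The binomial likelihood contributes p^5(1−p)^28, so the posterior is Beta(4+5, 2.9+28) = Beta(9, 30.9).
For Beta(a, b) with a, b > 1 the mode is (a−1)/(a+b−2) = 8/37.9 ≈ 0.211.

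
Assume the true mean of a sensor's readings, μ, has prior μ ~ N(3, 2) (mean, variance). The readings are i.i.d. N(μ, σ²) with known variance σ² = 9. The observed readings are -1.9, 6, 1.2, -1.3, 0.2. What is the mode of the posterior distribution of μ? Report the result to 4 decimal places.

μ̂_MAP = 1.8632

n = 5; x̄ = ((-1.9) + 6 + 1.2 + (-1.3) + 0.2)/5 = 4.2/5 = 0.84.
For a Normal prior and Normal likelihood with known variance, the posterior is Normal; its mode equals its mean, the precision-weighted average.
Prior precision 1/σ₀² = 1/2 = 0.5; data precision n/σ² = 5/9.
μ̂ = (0.5·3 + (5/9)·0.84) / (0.5 + 5/9) = (59/30)/(19/18) = 177/95 ≈ 1.8632.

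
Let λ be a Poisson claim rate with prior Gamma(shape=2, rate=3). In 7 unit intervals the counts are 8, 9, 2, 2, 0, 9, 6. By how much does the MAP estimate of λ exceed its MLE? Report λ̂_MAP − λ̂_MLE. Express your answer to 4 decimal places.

MAP − MLE = -1.4429

Σxᵢ = 36. Posterior is Gamma(38, 10); MAP = (38−1)/10 = 37/10 ≈ 3.70000.
MLE = x̄ = 36/7 ≈ 5.14286.
Difference = 37/10 − 36/7 = -101/70 ≈ -1.4429.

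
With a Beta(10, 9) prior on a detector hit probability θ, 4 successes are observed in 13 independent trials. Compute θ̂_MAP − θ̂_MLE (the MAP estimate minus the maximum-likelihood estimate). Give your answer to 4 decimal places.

MAP − MLE = 0.1256

Posterior is Beta(14, 18); MAP = (14−1)/(32−2) = 13/30 ≈ 0.43333.
MLE ignores the prior: θ̂_MLE = k/n = 4/13 ≈ 0.30769.
Difference = 13/30 − 4/13 = 49/390 ≈ 0.1256.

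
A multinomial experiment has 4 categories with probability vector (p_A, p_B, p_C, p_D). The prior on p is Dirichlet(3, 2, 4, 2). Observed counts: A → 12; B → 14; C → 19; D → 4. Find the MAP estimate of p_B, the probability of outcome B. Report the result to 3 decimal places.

The posterior is Dirichlet(αᵢ + nᵢ) = Dirichlet(15, 16, 23, 6).
For a Dirichlet(a₁,…,a_K) with all aᵢ > 1, the mode has j-th component (aⱼ − 1)/(Σaᵢ − K).
Here Σaᵢ = 60 and K = 4, so p_B = (16 − 1)/(60 − 4) = 15/56 ≈ 0.268.

MAP estimate of p_B = 0.268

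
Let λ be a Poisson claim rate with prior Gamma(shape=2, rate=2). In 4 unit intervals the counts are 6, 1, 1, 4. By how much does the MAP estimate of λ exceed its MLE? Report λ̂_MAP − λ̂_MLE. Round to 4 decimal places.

MAP − MLE = -0.8333

Σxᵢ = 12. Posterior is Gamma(14, 6); MAP = (14−1)/6 = 13/6 ≈ 2.16667.
MLE = x̄ = 12/4 ≈ 3.00000.
Difference = 13/6 − 12/4 = -5/6 ≈ -0.8333.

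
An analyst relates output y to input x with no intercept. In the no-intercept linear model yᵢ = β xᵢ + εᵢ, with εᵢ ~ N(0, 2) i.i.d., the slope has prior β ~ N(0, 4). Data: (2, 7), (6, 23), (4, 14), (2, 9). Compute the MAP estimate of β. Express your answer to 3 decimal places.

log p(β | y) = −Σ(yᵢ − βxᵢ)²/(2·2) − β²/(2·4) + const.
Setting the derivative to zero: Σxᵢ(yᵢ − βxᵢ)/2 − β/4 = 0, so β = Σxᵢyᵢ / (Σxᵢ² + σ²/τ²).
Σxᵢyᵢ = 2·7 + 6·23 + 4·14 + 2·9 = 226; Σxᵢ² = 60; σ²/τ² = 0.5.
β̂_MAP = 226 / (60 + 0.5) = 226/60.5 ≈ 3.736.

β̂_MAP = 3.736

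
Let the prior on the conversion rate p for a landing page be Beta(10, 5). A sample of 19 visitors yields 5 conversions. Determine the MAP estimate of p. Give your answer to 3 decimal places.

p̂_MAP = 0.438

Prior: Beta(10, 5).
Data: 5 successes in 19 trials. The binomial likelihood contributes p^5(1−p)^14, so the posterior is Beta(10+5, 5+14) = Beta(15, 19).
For Beta(a, b) with a, b > 1 the mode is (a−1)/(a+b−2) = 14/32 ≈ 0.438.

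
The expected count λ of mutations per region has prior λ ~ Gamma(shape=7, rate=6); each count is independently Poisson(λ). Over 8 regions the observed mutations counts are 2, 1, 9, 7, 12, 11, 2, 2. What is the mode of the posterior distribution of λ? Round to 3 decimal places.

Σxᵢ = 2+1+9+7+12+11+2+2 = 46, with n = 8.
Posterior ∝ λ^6e^(−6λ) · λ^46e^(−8λ) = λ^52e^(−14λ), i.e. Gamma(shape=53, rate=14).
The mode of a Gamma(a, b) with a ≥ 1 (shape–rate) is (a−1)/b = 52/14 ≈ 3.714.

λ̂_MAP = 3.714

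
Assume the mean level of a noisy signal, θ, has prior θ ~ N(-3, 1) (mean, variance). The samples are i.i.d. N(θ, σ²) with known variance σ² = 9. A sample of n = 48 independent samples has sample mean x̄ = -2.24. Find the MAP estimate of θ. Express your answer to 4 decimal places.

θ̂_MAP = -2.3600

n = 48, x̄ = -2.24.
For a Normal prior and Normal likelihood with known variance, the posterior is Normal; its mode equals its mean, the precision-weighted average.
Prior precision 1/σ₀² = 1/1 = 1; data precision n/σ² = 48/9 = 16/3.
θ̂ = (1·(-3) + (16/3)·(-2.24)) / (1 + 16/3) = (-1121/75)/(19/3) = -2.3600.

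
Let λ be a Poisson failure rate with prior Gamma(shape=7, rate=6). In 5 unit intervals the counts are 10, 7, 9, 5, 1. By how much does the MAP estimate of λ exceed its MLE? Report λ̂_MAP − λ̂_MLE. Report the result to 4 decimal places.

Σxᵢ = 32. Posterior is Gamma(39, 11); MAP = (39−1)/11 = 38/11 ≈ 3.45455.
MLE = x̄ = 32/5 ≈ 6.40000.
Difference = 38/11 − 32/5 = -162/55 ≈ -2.9455.

MAP − MLE = -2.9455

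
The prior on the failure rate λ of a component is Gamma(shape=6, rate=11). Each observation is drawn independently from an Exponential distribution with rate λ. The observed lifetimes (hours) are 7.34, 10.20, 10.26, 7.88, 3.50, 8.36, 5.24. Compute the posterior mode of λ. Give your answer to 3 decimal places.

λ̂_MAP = 0.188

The Exponential(rate=λ) likelihood is ∝ λ^n e^(−λΣtᵢ). Here n = 7 and Σtᵢ = 7.34 + 10.20 + 10.26 + 7.88 + 3.50 + 8.36 + 5.24 = 52.78.
Posterior ∝ λ^5e^(−11λ) · λ^7e^(−52.78λ) = λ^12e^(−63.78λ), i.e. Gamma(13, 63.78).
Mode = (a−1)/b = 12/63.78 ≈ 0.188.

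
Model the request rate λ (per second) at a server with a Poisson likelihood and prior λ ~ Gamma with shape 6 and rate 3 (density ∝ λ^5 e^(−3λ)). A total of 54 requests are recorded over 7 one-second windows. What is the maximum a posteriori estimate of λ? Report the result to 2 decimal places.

λ̂_MAP = 5.90

Σxᵢ = 54, n = 7.
Posterior ∝ λ^5e^(−3λ) · λ^54e^(−7λ) = λ^59e^(−10λ), i.e. Gamma(shape=60, rate=10).
The mode of a Gamma(a, b) with a ≥ 1 (shape–rate) is (a−1)/b = 59/10 ≈ 5.90.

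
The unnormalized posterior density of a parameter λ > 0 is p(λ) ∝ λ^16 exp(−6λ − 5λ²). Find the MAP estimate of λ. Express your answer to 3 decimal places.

λ̂_MAP = 1.000

ℓ'(λ) = 16/λ − 6 − 10λ. Setting this to zero and multiplying by λ: 10λ² + 6λ − 16 = 0.
λ = (−6 + √(6² + 4·10·16)) / (2·10) = (−6 + √676) / 20 = (−6 + 26)/20 = 1.
ℓ''(λ) = −16/λ² − 10 < 0, confirming a maximum.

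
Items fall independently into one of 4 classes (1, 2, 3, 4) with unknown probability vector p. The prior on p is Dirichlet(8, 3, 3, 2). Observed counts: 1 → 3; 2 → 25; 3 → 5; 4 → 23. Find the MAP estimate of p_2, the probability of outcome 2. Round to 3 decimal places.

The posterior is Dirichlet(αᵢ + nᵢ) = Dirichlet(11, 28, 8, 25).
For a Dirichlet(a₁,…,a_K) with all aᵢ > 1, the mode has j-th component (aⱼ − 1)/(Σaᵢ − K).
Here Σaᵢ = 72 and K = 4, so p_2 = (28 − 1)/(72 − 4) = 27/68 ≈ 0.397.

MAP estimate: 0.397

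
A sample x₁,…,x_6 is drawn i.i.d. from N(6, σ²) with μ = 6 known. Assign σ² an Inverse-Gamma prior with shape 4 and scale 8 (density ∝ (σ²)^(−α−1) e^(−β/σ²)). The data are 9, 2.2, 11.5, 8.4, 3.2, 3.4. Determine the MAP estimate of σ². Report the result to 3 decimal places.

σ̂²_MAP = 5.628

Sum of squared deviations about the known mean: SS = (9−6)² + (2.2−6)² + (11.5−6)² + (8.4−6)² + (3.2−6)² + (3.4−6)² = 74.05.
The Normal likelihood contributes (σ²)^(−n/2) exp(−SS/(2σ²)), so the posterior is Inverse-Gamma(α + n/2, β + SS/2) = Inverse-Gamma(7, 45.025).
The mode of Inverse-Gamma(a, b) is b/(a+1) = 45.025/8 ≈ 5.628.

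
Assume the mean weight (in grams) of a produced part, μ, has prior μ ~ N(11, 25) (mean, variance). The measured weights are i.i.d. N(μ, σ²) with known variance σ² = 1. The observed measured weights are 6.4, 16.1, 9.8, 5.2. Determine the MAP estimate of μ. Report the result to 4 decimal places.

n = 4; x̄ = (6.4 + 16.1 + 9.8 + 5.2)/4 = 37.5/4 = 9.375.
For a Normal prior and Normal likelihood with known variance, the posterior is Normal; its mode equals its mean, the precision-weighted average.
Prior precision 1/σ₀² = 1/25 = 0.04; data precision n/σ² = 4/1 = 4.
μ̂ = (0.04·11 + 4·9.375) / (0.04 + 4) = 37.94/4.04 = 1897/202 ≈ 9.3911.

μ̂_MAP = 9.3911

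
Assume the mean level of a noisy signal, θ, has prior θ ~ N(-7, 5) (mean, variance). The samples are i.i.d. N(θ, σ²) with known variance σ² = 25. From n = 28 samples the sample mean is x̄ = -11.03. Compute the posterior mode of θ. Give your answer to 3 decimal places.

θ̂_MAP = -10.419

n = 28, x̄ = -11.03.
For a Normal prior and Normal likelihood with known variance, the posterior is Normal; its mode equals its mean, the precision-weighted average.
Prior precision 1/σ₀² = 1/5 = 0.2; data precision n/σ² = 28/25 = 1.12.
θ̂ = (0.2·(-7) + 1.12·(-11.03)) / (0.2 + 1.12) = (-13.7536)/1.32 = -8596/825 ≈ -10.419.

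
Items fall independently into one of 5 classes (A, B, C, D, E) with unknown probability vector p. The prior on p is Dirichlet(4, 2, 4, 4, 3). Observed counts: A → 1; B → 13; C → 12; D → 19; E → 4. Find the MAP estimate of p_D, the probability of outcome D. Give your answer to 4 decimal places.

The posterior is Dirichlet(αᵢ + nᵢ) = Dirichlet(5, 15, 16, 23, 7).
For a Dirichlet(a₁,…,a_K) with all aᵢ > 1, the mode has j-th component (aⱼ − 1)/(Σaᵢ − K).
Here Σaᵢ = 66 and K = 5, so p_D = (23 − 1)/(66 − 5) = 22/61 ≈ 0.3607.

MAP estimate of p_D = 0.3607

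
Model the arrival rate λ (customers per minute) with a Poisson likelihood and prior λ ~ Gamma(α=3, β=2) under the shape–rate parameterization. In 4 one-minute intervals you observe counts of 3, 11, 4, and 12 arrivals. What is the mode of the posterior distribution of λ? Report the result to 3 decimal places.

λ̂_MAP = 5.333

Σxᵢ = 3+11+4+12 = 30, with n = 4.
Posterior ∝ λ^2e^(−2λ) · λ^30e^(−4λ) = λ^32e^(−6λ), i.e. Gamma(shape=33, rate=6).
The mode of a Gamma(a, b) with a ≥ 1 (shape–rate) is (a−1)/b = 32/6 ≈ 5.333.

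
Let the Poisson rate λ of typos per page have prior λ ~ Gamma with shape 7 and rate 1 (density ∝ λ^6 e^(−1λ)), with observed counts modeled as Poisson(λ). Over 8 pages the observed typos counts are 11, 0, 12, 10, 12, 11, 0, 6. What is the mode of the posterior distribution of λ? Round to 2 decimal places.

λ̂_MAP = 7.56

Σxᵢ = 11+0+12+10+12+11+0+6 = 62, with n = 8.
Posterior ∝ λ^6e^(−1λ) · λ^62e^(−8λ) = λ^68e^(−9λ), i.e. Gamma(shape=69, rate=9).
The mode of a Gamma(a, b) with a ≥ 1 (shape–rate) is (a−1)/b = 68/9 ≈ 7.56.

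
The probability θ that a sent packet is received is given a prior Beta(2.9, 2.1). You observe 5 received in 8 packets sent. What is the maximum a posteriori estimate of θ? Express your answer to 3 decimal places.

θ̂_MAP = 0.627

Prior: Beta(2.9, 2.1).
Data: 5 successes in 8 trials. The binomial likelihood contributes θ^5(1−θ)^3, so the posterior is Beta(2.9+5, 2.1+3) = Beta(7.9, 5.1).
For Beta(a, b) with a, b > 1 the mode is (a−1)/(a+b−2) = 6.9/11 ≈ 0.627.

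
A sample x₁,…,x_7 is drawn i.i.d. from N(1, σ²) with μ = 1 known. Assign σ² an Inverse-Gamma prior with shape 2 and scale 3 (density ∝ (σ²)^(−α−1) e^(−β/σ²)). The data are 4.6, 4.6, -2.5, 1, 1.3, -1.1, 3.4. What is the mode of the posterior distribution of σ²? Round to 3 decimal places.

σ̂²_MAP = 4.187

Sum of squared deviations about the known mean: SS = (4.6−1)² + (4.6−1)² + (-2.5−1)² + (1−1)² + (1.3−1)² + (-1.1−1)² + (3.4−1)² = 48.43.
The Normal likelihood contributes (σ²)^(−n/2) exp(−SS/(2σ²)), so the posterior is Inverse-Gamma(α + n/2, β + SS/2) = Inverse-Gamma(5.5, 27.215).
The mode of Inverse-Gamma(a, b) is b/(a+1) = 27.215/6.5 ≈ 4.187.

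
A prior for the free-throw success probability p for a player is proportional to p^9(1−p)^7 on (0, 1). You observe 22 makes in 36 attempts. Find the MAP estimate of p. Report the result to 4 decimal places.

The prior density ∝ p^9(1−p)^7 is the kernel of Beta(10, 8).
Data: 22 successes in 36 trials. The binomial likelihood contributes p^22(1−p)^14, so the posterior is Beta(10+22, 8+14) = Beta(32, 22).
For Beta(a, b) with a, b > 1 the mode is (a−1)/(a+b−2) = 31/52 ≈ 0.5962.

p̂_MAP = 0.5962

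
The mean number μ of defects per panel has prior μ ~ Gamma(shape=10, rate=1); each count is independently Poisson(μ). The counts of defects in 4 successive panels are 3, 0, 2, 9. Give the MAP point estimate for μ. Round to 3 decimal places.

Σxᵢ = 3+0+2+9 = 14, with n = 4.
Posterior ∝ μ^9e^(−1μ) · μ^14e^(−4μ) = μ^23e^(−5μ), i.e. Gamma(shape=24, rate=5).
The mode of a Gamma(a, b) with a ≥ 1 (shape–rate) is (a−1)/b = 23/5 ≈ 4.600.

μ̂_MAP = 4.600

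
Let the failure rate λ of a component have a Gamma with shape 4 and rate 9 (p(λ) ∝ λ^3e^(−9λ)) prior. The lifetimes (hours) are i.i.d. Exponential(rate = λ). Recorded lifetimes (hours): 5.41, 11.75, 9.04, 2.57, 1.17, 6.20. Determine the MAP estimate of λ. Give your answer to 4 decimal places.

The Exponential(rate=λ) likelihood is ∝ λ^n e^(−λΣtᵢ). Here n = 6 and Σtᵢ = 5.41 + 11.75 + 9.04 + 2.57 + 1.17 + 6.20 = 36.14.
Posterior ∝ λ^3e^(−9λ) · λ^6e^(−36.14λ) = λ^9e^(−45.14λ), i.e. Gamma(10, 45.14).
Mode = (a−1)/b = 9/45.14 ≈ 0.1994.

λ̂_MAP = 0.1994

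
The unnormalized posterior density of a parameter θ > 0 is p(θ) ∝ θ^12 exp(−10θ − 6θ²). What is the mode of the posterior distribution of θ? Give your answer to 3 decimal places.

ℓ'(θ) = 12/θ − 10 − 12θ. Setting this to zero and multiplying by θ: 12θ² + 10θ − 12 = 0.
θ = (−10 + √(10² + 4·12·12)) / (2·12) = (−10 + √676) / 24 = (−10 + 26)/24 = 2/3.
ℓ''(θ) = −12/θ² − 12 < 0, confirming a maximum.

θ̂_MAP = 0.667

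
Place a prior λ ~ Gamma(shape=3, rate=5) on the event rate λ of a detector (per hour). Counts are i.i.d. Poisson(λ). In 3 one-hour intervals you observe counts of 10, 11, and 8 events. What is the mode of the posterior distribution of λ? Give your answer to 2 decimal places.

λ̂_MAP = 3.88

Σxᵢ = 10+11+8 = 29, with n = 3.
Posterior ∝ λ^2e^(−5λ) · λ^29e^(−3λ) = λ^31e^(−8λ), i.e. Gamma(shape=32, rate=8).
The mode of a Gamma(a, b) with a ≥ 1 (shape–rate) is (a−1)/b = 31/8 ≈ 3.88.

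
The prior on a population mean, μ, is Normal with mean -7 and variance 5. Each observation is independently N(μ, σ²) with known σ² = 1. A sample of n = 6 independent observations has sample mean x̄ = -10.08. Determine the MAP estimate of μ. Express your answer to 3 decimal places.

n = 6, x̄ = -10.08.
For a Normal prior and Normal likelihood with known variance, the posterior is Normal; its mode equals its mean, the precision-weighted average.
Prior precision 1/σ₀² = 1/5 = 0.2; data precision n/σ² = 6/1 = 6.
μ̂ = (0.2·(-7) + 6·(-10.08)) / (0.2 + 6) = (-61.88)/6.2 = -1547/155 ≈ -9.981.

μ̂_MAP = -9.981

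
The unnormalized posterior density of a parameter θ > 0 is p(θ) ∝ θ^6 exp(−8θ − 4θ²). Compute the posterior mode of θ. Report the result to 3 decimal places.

θ̂_MAP = 0.500

ℓ'(θ) = 6/θ − 8 − 8θ. Setting this to zero and multiplying by θ: 8θ² + 8θ − 6 = 0.
θ = (−8 + √(8² + 4·8·6)) / (2·8) = (−8 + √256) / 16 = (−8 + 16)/16 = 1/2.
ℓ''(θ) = −6/θ² − 8 < 0, confirming a maximum.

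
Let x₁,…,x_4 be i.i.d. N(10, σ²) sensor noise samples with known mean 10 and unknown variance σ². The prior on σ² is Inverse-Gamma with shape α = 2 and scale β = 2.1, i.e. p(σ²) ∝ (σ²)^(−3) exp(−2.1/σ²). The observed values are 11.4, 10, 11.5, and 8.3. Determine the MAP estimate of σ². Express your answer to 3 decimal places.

σ̂²_MAP = 1.130

Sum of squared deviations about the known mean: SS = (11.4−10)² + (10−10)² + (11.5−10)² + (8.3−10)² = 7.1.
The Normal likelihood contributes (σ²)^(−n/2) exp(−SS/(2σ²)), so the posterior is Inverse-Gamma(α + n/2, β + SS/2) = Inverse-Gamma(4, 5.65).
The mode of Inverse-Gamma(a, b) is b/(a+1) = 5.65/5 ≈ 1.130.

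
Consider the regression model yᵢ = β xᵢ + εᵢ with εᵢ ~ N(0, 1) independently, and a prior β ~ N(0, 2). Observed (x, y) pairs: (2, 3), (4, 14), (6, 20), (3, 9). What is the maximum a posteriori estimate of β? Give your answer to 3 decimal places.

β̂_MAP = 3.191

log p(β | y) = −Σ(yᵢ − βxᵢ)²/(2·1) − β²/(2·2) + const.
Setting the derivative to zero: Σxᵢ(yᵢ − βxᵢ)/1 − β/2 = 0, so β = Σxᵢyᵢ / (Σxᵢ² + σ²/τ²).
Σxᵢyᵢ = 2·3 + 4·14 + 6·20 + 3·9 = 209; Σxᵢ² = 65; σ²/τ² = 0.5.
β̂_MAP = 209 / (65 + 0.5) = 209/65.5 ≈ 3.191.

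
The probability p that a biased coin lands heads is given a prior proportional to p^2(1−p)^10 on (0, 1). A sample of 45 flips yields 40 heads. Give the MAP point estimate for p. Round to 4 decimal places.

The prior density ∝ p^2(1−p)^10 is the kernel of Beta(3, 11).
Data: 40 successes in 45 trials. The binomial likelihood contributes p^40(1−p)^5, so the posterior is Beta(3+40, 11+5) = Beta(43, 16).
For Beta(a, b) with a, b > 1 the mode is (a−1)/(a+b−2) = 42/57 ≈ 0.7368.

p̂_MAP = 0.7368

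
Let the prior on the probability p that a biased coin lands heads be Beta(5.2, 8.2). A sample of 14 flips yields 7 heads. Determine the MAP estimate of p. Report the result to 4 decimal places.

Prior: Beta(5.2, 8.2).
Data: 7 successes in 14 trials. The binomial likelihood contributes p^7(1−p)^7, so the posterior is Beta(5.2+7, 8.2+7) = Beta(12.2, 15.2).
For Beta(a, b) with a, b > 1 the mode is (a−1)/(a+b−2) = 11.2/25.4 ≈ 0.4409.

p̂_MAP = 0.4409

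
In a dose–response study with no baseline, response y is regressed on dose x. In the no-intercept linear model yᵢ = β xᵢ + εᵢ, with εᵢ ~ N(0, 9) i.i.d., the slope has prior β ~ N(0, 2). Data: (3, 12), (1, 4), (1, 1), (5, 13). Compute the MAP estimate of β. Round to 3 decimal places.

β̂_MAP = 2.617

log p(β | y) = −Σ(yᵢ − βxᵢ)²/(2·9) − β²/(2·2) + const.
Setting the derivative to zero: Σxᵢ(yᵢ − βxᵢ)/9 − β/2 = 0, so β = Σxᵢyᵢ / (Σxᵢ² + σ²/τ²).
Σxᵢyᵢ = 3·12 + 1·4 + 1·1 + 5·13 = 106; Σxᵢ² = 36; σ²/τ² = 4.5.
β̂_MAP = 106 / (36 + 4.5) = 106/40.5 ≈ 2.617.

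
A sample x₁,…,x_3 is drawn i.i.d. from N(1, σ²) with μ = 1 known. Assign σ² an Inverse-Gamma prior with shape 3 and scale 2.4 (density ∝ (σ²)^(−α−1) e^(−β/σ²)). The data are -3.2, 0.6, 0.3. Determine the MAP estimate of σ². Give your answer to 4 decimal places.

Sum of squared deviations about the known mean: SS = (-3.2−1)² + (0.6−1)² + (0.3−1)² = 18.29.
The Normal likelihood contributes (σ²)^(−n/2) exp(−SS/(2σ²)), so the posterior is Inverse-Gamma(α + n/2, β + SS/2) = Inverse-Gamma(4.5, 11.545).
The mode of Inverse-Gamma(a, b) is b/(a+1) = 11.545/5.5 ≈ 2.0991.

σ̂²_MAP = 2.0991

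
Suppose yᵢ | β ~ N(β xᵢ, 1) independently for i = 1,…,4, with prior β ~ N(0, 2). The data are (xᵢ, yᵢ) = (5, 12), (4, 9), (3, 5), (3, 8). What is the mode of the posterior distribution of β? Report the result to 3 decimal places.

log p(β | y) = −Σ(yᵢ − βxᵢ)²/(2·1) − β²/(2·2) + const.
Setting the derivative to zero: Σxᵢ(yᵢ − βxᵢ)/1 − β/2 = 0, so β = Σxᵢyᵢ / (Σxᵢ² + σ²/τ²).
Σxᵢyᵢ = 5·12 + 4·9 + 3·5 + 3·8 = 135; Σxᵢ² = 59; σ²/τ² = 0.5.
β̂_MAP = 135 / (59 + 0.5) = 135/59.5 ≈ 2.269.

β̂_MAP = 2.269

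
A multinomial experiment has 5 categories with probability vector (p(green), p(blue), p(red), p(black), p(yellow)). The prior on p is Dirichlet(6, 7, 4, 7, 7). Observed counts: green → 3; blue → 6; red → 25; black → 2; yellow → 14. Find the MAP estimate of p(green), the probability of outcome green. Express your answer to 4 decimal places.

MAP estimate of p(green) = 0.1053

The posterior is Dirichlet(αᵢ + nᵢ) = Dirichlet(9, 13, 29, 9, 21).
For a Dirichlet(a₁,…,a_K) with all aᵢ > 1, the mode has j-th component (aⱼ − 1)/(Σaᵢ − K).
Here Σaᵢ = 81 and K = 5, so p(green) = (9 − 1)/(81 − 5) = 8/76 ≈ 0.1053.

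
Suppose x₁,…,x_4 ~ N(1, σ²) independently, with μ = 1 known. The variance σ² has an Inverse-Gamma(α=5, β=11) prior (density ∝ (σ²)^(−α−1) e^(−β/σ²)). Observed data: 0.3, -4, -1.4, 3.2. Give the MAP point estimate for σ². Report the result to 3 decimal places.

Sum of squared deviations about the known mean: SS = (0.3−1)² + (-4−1)² + (-1.4−1)² + (3.2−1)² = 36.09.
The Normal likelihood contributes (σ²)^(−n/2) exp(−SS/(2σ²)), so the posterior is Inverse-Gamma(α + n/2, β + SS/2) = Inverse-Gamma(7, 29.045).
The mode of Inverse-Gamma(a, b) is b/(a+1) = 29.045/8 ≈ 3.631.

σ̂²_MAP = 3.631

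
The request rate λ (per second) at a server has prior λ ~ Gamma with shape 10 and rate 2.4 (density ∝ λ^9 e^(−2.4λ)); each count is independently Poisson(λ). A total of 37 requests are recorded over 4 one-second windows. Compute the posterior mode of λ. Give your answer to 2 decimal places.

λ̂_MAP = 7.19

Σxᵢ = 37, n = 4.
Posterior ∝ λ^9e^(−2.4λ) · λ^37e^(−4λ) = λ^46e^(−6.4λ), i.e. Gamma(shape=47, rate=6.4).
The mode of a Gamma(a, b) with a ≥ 1 (shape–rate) is (a−1)/b = 46/6.4 ≈ 7.19.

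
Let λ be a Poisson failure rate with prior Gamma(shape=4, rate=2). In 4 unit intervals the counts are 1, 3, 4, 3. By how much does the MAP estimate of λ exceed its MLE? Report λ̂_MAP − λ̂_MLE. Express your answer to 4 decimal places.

MAP − MLE = -0.4167

Σxᵢ = 11. Posterior is Gamma(15, 6); MAP = (15−1)/6 = 14/6 ≈ 2.33333.
MLE = x̄ = 11/4 ≈ 2.75000.
Difference = 14/6 − 11/4 = -5/12 ≈ -0.4167.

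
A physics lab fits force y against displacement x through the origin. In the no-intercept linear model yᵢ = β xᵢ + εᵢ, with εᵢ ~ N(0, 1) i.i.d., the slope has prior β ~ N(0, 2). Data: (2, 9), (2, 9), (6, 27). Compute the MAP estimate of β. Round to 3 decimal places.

β̂_MAP = 4.449

log p(β | y) = −Σ(yᵢ − βxᵢ)²/(2·1) − β²/(2·2) + const.
Setting the derivative to zero: Σxᵢ(yᵢ − βxᵢ)/1 − β/2 = 0, so β = Σxᵢyᵢ / (Σxᵢ² + σ²/τ²).
Σxᵢyᵢ = 2·9 + 2·9 + 6·27 = 198; Σxᵢ² = 44; σ²/τ² = 0.5.
β̂_MAP = 198 / (44 + 0.5) = 198/44.5 ≈ 4.449.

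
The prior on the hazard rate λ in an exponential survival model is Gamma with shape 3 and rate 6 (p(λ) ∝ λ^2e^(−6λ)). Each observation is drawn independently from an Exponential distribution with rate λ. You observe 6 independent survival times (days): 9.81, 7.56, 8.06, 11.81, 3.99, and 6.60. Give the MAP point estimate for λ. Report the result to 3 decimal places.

λ̂_MAP = 0.149

The Exponential(rate=λ) likelihood is ∝ λ^n e^(−λΣtᵢ). Here n = 6 and Σtᵢ = 9.81 + 7.56 + 8.06 + 11.81 + 3.99 + 6.60 = 47.83.
Posterior ∝ λ^2e^(−6λ) · λ^6e^(−47.83λ) = λ^8e^(−53.83λ), i.e. Gamma(9, 53.83).
Mode = (a−1)/b = 8/53.83 ≈ 0.149.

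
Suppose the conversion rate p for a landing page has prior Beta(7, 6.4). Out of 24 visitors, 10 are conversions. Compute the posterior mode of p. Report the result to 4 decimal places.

p̂_MAP = 0.4520

Prior: Beta(7, 6.4).
Data: 10 successes in 24 trials. The binomial likelihood contributes p^10(1−p)^14, so the posterior is Beta(7+10, 6.4+14) = Beta(17, 20.4).
For Beta(a, b) with a, b > 1 the mode is (a−1)/(a+b−2) = 16/35.4 ≈ 0.4520.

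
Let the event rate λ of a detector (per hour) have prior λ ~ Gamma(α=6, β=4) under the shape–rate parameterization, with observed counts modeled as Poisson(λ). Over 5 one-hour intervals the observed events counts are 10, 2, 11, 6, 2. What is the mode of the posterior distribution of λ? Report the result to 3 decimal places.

Σxᵢ = 10+2+11+6+2 = 31, with n = 5.
Posterior ∝ λ^5e^(−4λ) · λ^31e^(−5λ) = λ^36e^(−9λ), i.e. Gamma(shape=37, rate=9).
The mode of a Gamma(a, b) with a ≥ 1 (shape–rate) is (a−1)/b = 36/9 ≈ 4.000.

λ̂_MAP = 4.000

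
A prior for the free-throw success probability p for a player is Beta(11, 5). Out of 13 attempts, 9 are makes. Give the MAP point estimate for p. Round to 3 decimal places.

p̂_MAP = 0.704

Prior: Beta(11, 5).
Data: 9 successes in 13 trials. The binomial likelihood contributes p^9(1−p)^4, so the posterior is Beta(11+9, 5+4) = Beta(20, 9).
For Beta(a, b) with a, b > 1 the mode is (a−1)/(a+b−2) = 19/27 ≈ 0.704.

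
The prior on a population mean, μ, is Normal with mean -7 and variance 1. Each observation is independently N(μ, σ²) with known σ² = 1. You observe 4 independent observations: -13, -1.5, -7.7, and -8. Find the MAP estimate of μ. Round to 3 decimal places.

n = 4; x̄ = ((-13) + (-1.5) + (-7.7) + (-8))/4 = -30.2/4 = -7.55.
For a Normal prior and Normal likelihood with known variance, the posterior is Normal; its mode equals its mean, the precision-weighted average.
Prior precision 1/σ₀² = 1/1 = 1; data precision n/σ² = 4/1 = 4.
μ̂ = (1·(-7) + 4·(-7.55)) / (1 + 4) = (-37.2)/5 = -7.440.

μ̂_MAP = -7.440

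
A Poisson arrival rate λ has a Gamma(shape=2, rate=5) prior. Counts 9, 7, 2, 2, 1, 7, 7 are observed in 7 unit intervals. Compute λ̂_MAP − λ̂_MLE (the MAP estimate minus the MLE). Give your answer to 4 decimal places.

Σxᵢ = 35. Posterior is Gamma(37, 12); MAP = (37−1)/12 = 36/12 ≈ 3.00000.
MLE = x̄ = 35/7 ≈ 5.00000.
Difference = 36/12 − 35/7 = -2 ≈ -2.0000.

MAP − MLE = -2.0000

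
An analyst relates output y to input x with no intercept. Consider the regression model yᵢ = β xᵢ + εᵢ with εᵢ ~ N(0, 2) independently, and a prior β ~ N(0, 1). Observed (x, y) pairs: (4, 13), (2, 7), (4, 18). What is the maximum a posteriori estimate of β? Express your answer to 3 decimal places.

log p(β | y) = −Σ(yᵢ − βxᵢ)²/(2·2) − β²/(2·1) + const.
Setting the derivative to zero: Σxᵢ(yᵢ − βxᵢ)/2 − β/1 = 0, so β = Σxᵢyᵢ / (Σxᵢ² + σ²/τ²).
Σxᵢyᵢ = 4·13 + 2·7 + 4·18 = 138; Σxᵢ² = 36; σ²/τ² = 2.
β̂_MAP = 138 / (36 + 2) = 138/38 ≈ 3.632.

β̂_MAP = 3.632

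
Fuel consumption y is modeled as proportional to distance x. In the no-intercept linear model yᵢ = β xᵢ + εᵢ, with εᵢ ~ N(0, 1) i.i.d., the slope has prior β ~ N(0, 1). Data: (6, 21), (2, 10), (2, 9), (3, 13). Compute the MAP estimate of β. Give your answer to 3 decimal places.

β̂_MAP = 3.759

log p(β | y) = −Σ(yᵢ − βxᵢ)²/(2·1) − β²/(2·1) + const.
Setting the derivative to zero: Σxᵢ(yᵢ − βxᵢ)/1 − β/1 = 0, so β = Σxᵢyᵢ / (Σxᵢ² + σ²/τ²).
Σxᵢyᵢ = 6·21 + 2·10 + 2·9 + 3·13 = 203; Σxᵢ² = 53; σ²/τ² = 1.
β̂_MAP = 203 / (53 + 1) = 203/54 ≈ 3.759.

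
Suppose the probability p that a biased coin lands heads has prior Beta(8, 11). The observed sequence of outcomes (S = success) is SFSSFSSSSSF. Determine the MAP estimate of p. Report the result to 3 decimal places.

Prior: Beta(8, 11).
Data: 8 successes in 11 trials (from the sequence). The binomial likelihood contributes p^8(1−p)^3, so the posterior is Beta(8+8, 11+3) = Beta(16, 14).
For Beta(a, b) with a, b > 1 the mode is (a−1)/(a+b−2) = 15/28 ≈ 0.536.

p̂_MAP = 0.536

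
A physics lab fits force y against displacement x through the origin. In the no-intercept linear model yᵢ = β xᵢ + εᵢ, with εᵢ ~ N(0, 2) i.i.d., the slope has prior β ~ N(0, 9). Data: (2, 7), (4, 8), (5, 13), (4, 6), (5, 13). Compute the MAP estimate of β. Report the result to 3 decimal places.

log p(β | y) = −Σ(yᵢ − βxᵢ)²/(2·2) − β²/(2·9) + const.
Setting the derivative to zero: Σxᵢ(yᵢ − βxᵢ)/2 − β/9 = 0, so β = Σxᵢyᵢ / (Σxᵢ² + σ²/τ²).
Σxᵢyᵢ = 2·7 + 4·8 + 5·13 + 4·6 + 5·13 = 200; Σxᵢ² = 86; σ²/τ² = 2/9.
β̂_MAP = 200 / (86 + 2/9) = 200/(776/9) = 225/97 ≈ 2.320.

β̂_MAP = 2.320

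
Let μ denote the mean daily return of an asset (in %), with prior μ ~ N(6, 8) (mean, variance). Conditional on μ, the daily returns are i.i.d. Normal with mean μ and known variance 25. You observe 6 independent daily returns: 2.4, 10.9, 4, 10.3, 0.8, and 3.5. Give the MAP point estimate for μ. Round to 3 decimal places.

n = 6; x̄ = (2.4 + 10.9 + 4 + 10.3 + 0.8 + 3.5)/6 = 31.9/6 = 319/60 ≈ 5.3167.
For a Normal prior and Normal likelihood with known variance, the posterior is Normal; its mode equals its mean, the precision-weighted average.
Prior precision 1/σ₀² = 1/8 = 0.125; data precision n/σ² = 6/25 = 0.24.
μ̂ = (0.125·6 + 0.24·(319/60)) / (0.125 + 0.24) = 2.026/0.365 = 2026/365 ≈ 5.551.

μ̂_MAP = 5.551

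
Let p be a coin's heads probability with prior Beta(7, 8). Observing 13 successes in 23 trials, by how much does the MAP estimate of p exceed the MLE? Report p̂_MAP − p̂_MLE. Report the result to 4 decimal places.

Posterior is Beta(20, 18); MAP = (20−1)/(38−2) = 19/36 ≈ 0.52778.
MLE ignores the prior: p̂_MLE = k/n = 13/23 ≈ 0.56522.
Difference = 19/36 − 13/23 = -31/828 ≈ -0.0374.

MAP − MLE = -0.0374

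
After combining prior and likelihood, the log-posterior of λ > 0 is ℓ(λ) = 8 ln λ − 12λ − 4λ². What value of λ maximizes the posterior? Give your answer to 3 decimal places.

λ̂_MAP = 0.500

ℓ'(λ) = 8/λ − 12 − 8λ. Setting this to zero and multiplying by λ: 8λ² + 12λ − 8 = 0.
λ = (−12 + √(12² + 4·8·8)) / (2·8) = (−12 + √400) / 16 = (−12 + 20)/16 = 1/2.
ℓ''(λ) = −8/λ² − 8 < 0, confirming a maximum.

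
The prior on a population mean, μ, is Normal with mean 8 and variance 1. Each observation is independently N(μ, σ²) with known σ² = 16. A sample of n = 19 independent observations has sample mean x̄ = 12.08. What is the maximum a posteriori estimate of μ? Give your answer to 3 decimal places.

μ̂_MAP = 10.215

n = 19, x̄ = 12.08.
For a Normal prior and Normal likelihood with known variance, the posterior is Normal; its mode equals its mean, the precision-weighted average.
Prior precision 1/σ₀² = 1/1 = 1; data precision n/σ² = 19/16 = 1.1875.
μ̂ = (1·8 + 1.1875·12.08) / (1 + 1.1875) = 22.345/2.1875 = 8938/875 ≈ 10.215.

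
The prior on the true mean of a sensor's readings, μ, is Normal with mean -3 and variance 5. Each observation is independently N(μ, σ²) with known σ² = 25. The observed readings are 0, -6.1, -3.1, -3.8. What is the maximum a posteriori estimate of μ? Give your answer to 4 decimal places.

n = 4; x̄ = (0 + (-6.1) + (-3.1) + (-3.8))/4 = -13/4 = -3.25.
For a Normal prior and Normal likelihood with known variance, the posterior is Normal; its mode equals its mean, the precision-weighted average.
Prior precision 1/σ₀² = 1/5 = 0.2; data precision n/σ² = 4/25 = 0.16.
μ̂ = (0.2·(-3) + 0.16·(-3.25)) / (0.2 + 0.16) = (-1.12)/0.36 = -28/9 ≈ -3.1111.

μ̂_MAP = -3.1111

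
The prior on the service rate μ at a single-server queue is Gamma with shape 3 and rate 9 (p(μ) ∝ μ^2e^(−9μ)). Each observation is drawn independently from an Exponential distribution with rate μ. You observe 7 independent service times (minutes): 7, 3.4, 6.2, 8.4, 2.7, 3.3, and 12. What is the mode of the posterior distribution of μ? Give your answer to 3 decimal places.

μ̂_MAP = 0.173

The Exponential(rate=μ) likelihood is ∝ μ^n e^(−μΣtᵢ). Here n = 7 and Σtᵢ = 7 + 3.4 + 6.2 + 8.4 + 2.7 + 3.3 + 12 = 43.
Posterior ∝ μ^2e^(−9μ) · μ^7e^(−43μ) = μ^9e^(−52μ), i.e. Gamma(10, 52).
Mode = (a−1)/b = 9/52 ≈ 0.173.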